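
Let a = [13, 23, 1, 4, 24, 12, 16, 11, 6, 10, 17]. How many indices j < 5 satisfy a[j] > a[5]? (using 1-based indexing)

The element at index 5 is 24.
Elements before it: 13, 23, 1, 4
None of them are larger than 24.

0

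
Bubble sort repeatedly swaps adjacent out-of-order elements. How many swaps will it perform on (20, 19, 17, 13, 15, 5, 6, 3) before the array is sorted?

There are 26 adjacent swaps.

Each adjacent swap fixes exactly one inversion, so the minimum swap count equals the number of inversions.
Count inversions — for each element, later elements that are smaller:
20: 19, 17, 13, 15, 5, 6, 3 → 7
19: 17, 13, 15, 5, 6, 3 → 6
17: 13, 15, 5, 6, 3 → 5
13: 5, 6, 3 → 3
15: 5, 6, 3 → 3
5: 3 → 1
6: 3 → 1
3: none → 0
Total inversions: 7 + 6 + 5 + 3 + 3 + 1 + 1 + 0 = 26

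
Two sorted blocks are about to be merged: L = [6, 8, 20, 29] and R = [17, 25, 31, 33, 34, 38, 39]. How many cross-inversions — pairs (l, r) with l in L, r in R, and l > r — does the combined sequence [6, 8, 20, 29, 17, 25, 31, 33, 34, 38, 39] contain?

Take each right-half value and tally the left-half values above it:
r = 17: 20, 29 → 2
r = 25: 29 → 1
r = 31: none → 0
r = 33: none → 0
r = 34: none → 0
r = 38: none → 0
r = 39: none → 0
Cross-inversions: 2 + 1 + 0 + 0 + 0 + 0 + 0 = 3

3 split inversions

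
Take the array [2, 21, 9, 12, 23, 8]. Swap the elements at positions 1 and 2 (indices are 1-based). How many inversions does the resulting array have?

7 inversions

Positions 1 and 2 hold 2 and 21; after swapping, the array is [21, 2, 9, 12, 23, 8].
Count, for each position, how many later elements it exceeds:
21 → 2, 9, 12, 8 → 4
2 → none → 0
9 → 8 → 1
12 → 8 → 1
23 → 8 → 1
8 → none → 0
Sum: 4 + 0 + 1 + 1 + 1 + 0 = 7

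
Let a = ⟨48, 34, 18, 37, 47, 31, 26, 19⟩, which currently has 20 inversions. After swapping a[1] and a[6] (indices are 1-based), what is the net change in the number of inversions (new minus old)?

-7

Positions 1 and 6 hold 48 and 31; after swapping, the array is [31, 34, 18, 37, 47, 48, 26, 19].
Count, for each position, how many later elements it exceeds:
31: 3
34: 3
18: 0
37: 2
47: 2
48: 2
26: 1
19: 0
Sum: 3 + 3 + 0 + 2 + 2 + 2 + 1 + 0 = 13
Change: 13 − 20 = -7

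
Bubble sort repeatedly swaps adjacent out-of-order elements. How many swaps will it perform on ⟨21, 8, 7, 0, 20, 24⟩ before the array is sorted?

Minimum adjacent swaps = number of inversions (each swap of adjacent out-of-order elements removes one inversion and no swap can remove more).
Count inversions — for each element, later elements that are smaller:
21: 8, 7, 0, 20 → 4
8: 7, 0 → 2
7: 0 → 1
0: none → 0
20: none → 0
24: none → 0
Total inversions: 4 + 2 + 1 + 0 + 0 + 0 = 7

7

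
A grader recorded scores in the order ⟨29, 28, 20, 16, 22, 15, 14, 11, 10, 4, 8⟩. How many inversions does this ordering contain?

52 inversions

Element-by-element contributions:
29 → 28, 20, 16, 22, 15, 14, 11, 10, 4, 8 → 10
28 → 20, 16, 22, 15, 14, 11, 10, 4, 8 → 9
20 → 16, 15, 14, 11, 10, 4, 8 → 7
16 → 15, 14, 11, 10, 4, 8 → 6
22 → 15, 14, 11, 10, 4, 8 → 6
15 → 14, 11, 10, 4, 8 → 5
14 → 11, 10, 4, 8 → 4
11 → 10, 4, 8 → 3
10 → 4, 8 → 2
4 → none → 0
8 → none → 0
Sum: 10 + 9 + 7 + 6 + 6 + 5 + 4 + 3 + 2 + 0 + 0 = 52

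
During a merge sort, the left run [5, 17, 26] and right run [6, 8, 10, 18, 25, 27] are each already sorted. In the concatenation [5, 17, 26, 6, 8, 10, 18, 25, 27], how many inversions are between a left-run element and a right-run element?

Count, for every r in R, how many entries of L exceed r:
r = 6: 17, 26 → 2
r = 8: 17, 26 → 2
r = 10: 17, 26 → 2
r = 18: 26 → 1
r = 25: 26 → 1
r = 27: none → 0
Cross-inversions: 2 + 2 + 2 + 1 + 1 + 0 = 8

8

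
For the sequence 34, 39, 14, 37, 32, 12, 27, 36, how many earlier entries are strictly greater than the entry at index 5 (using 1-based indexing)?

The element at index 5 is 32.
Elements before it: 34, 39, 14, 37
Those larger than 32: 34, 39, 37

3 such elements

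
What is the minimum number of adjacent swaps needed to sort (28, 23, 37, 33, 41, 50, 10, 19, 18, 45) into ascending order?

Each adjacent swap fixes exactly one inversion, so the minimum swap count equals the number of inversions.
Count inversions — for each element, later elements that are smaller:
28: 23, 10, 19, 18 → 4
23: 10, 19, 18 → 3
37: 33, 10, 19, 18 → 4
33: 10, 19, 18 → 3
41: 10, 19, 18 → 3
50: 10, 19, 18, 45 → 4
10: none → 0
19: 18 → 1
18: none → 0
45: none → 0
Total inversions: 4 + 3 + 4 + 3 + 3 + 4 + 0 + 1 + 0 + 0 = 22

22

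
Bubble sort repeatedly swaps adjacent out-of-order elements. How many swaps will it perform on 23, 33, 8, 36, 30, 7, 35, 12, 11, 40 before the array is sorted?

Each adjacent swap fixes exactly one inversion, so the minimum swap count equals the number of inversions.
Count inversions — for each element, later elements that are smaller:
23: 8, 7, 12, 11 → 4
33: 8, 30, 7, 12, 11 → 5
8: 7 → 1
36: 30, 7, 35, 12, 11 → 5
30: 7, 12, 11 → 3
7: none → 0
35: 12, 11 → 2
12: 11 → 1
11: none → 0
40: none → 0
Total inversions: 4 + 5 + 1 + 5 + 3 + 0 + 2 + 1 + 0 + 0 = 21

21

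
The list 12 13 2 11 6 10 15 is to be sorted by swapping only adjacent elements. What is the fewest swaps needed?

Minimum adjacent swaps = number of inversions (each swap of adjacent out-of-order elements removes one inversion and no swap can remove more).
Count inversions — for each element, later elements that are smaller:
12: 2, 11, 6, 10 → 4
13: 2, 11, 6, 10 → 4
2: none → 0
11: 6, 10 → 2
6: none → 0
10: none → 0
15: none → 0
Total inversions: 4 + 4 + 0 + 2 + 0 + 0 + 0 = 10

10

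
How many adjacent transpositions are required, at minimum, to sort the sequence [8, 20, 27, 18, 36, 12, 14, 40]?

Swaps: 10

The minimum number of adjacent swaps to sort an array equals its inversion count, since every such swap removes exactly one inversion.
Count inversions — for each element, later elements that are smaller:
8: none → 0
20: 18, 12, 14 → 3
27: 18, 12, 14 → 3
18: 12, 14 → 2
36: 12, 14 → 2
12: none → 0
14: none → 0
40: none → 0
Total inversions: 0 + 3 + 3 + 2 + 2 + 0 + 0 + 0 = 10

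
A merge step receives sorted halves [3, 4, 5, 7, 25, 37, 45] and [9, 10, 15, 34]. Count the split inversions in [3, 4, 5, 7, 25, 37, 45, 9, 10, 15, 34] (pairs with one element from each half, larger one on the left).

11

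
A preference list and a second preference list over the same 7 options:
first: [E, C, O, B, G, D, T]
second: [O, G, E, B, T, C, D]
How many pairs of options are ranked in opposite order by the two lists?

8 pairs

Assign each item its position (1..7) in the first ordering, then rewrite the second ordering as that position sequence:
positions: E→1, C→2, O→3, B→4, G→5, D→6, T→7
second ordering as positions: [3, 5, 1, 4, 7, 2, 6]
Discordant pairs = inversions in this position sequence.
3: 1, 2 → 2
5: 1, 4, 2 → 3
1: 0
4: 2 → 1
7: 2, 6 → 2
2: 0
6: 0
Total: 2 + 3 + 0 + 1 + 2 + 0 + 0 = 8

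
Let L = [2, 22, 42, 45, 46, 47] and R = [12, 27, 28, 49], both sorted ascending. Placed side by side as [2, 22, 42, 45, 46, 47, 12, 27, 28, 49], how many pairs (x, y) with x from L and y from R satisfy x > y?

Count, for every r in R, how many entries of L exceed r:
r = 12: 22, 42, 45, 46, 47 → 5
r = 27: 42, 45, 46, 47 → 4
r = 28: 42, 45, 46, 47 → 4
r = 49: none → 0
Cross-inversions: 5 + 4 + 4 + 0 = 13

There are 13 cross-inversions.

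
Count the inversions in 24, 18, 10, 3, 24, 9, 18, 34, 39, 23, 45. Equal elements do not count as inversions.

16

Element-by-element contributions:
24: 6
18: 3
10: 2
3: 0
24: 3
9: 0
18: 0
34: 1
39: 1
23: 0
45: 0
Sum: 6 + 3 + 2 + 0 + 3 + 0 + 0 + 1 + 1 + 0 + 0 = 16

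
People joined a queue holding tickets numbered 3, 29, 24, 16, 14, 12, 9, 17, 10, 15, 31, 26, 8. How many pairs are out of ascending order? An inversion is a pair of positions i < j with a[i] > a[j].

Count, for each position, how many later elements it exceeds:
3: 0
29: 10
24: 8
16: 6
14: 4
12: 3
9: 1
17: 3
10: 1
15: 1
31: 2
26: 1
8: 0
Sum: 0 + 10 + 8 + 6 + 4 + 3 + 1 + 3 + 1 + 1 + 2 + 1 + 0 = 40

40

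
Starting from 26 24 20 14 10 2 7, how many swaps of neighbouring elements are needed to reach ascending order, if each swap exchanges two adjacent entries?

Each adjacent swap fixes exactly one inversion, so the minimum swap count equals the number of inversions.
Count inversions — for each element, later elements that are smaller:
26: 24, 20, 14, 10, 2, 7 → 6
24: 20, 14, 10, 2, 7 → 5
20: 14, 10, 2, 7 → 4
14: 10, 2, 7 → 3
10: 2, 7 → 2
2: none → 0
7: none → 0
Total inversions: 6 + 5 + 4 + 3 + 2 + 0 + 0 = 20

There are 20 swaps.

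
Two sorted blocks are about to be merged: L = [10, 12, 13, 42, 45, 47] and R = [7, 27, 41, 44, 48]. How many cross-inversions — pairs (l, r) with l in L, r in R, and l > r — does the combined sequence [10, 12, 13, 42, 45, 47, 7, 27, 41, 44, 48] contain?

14 cross-inversions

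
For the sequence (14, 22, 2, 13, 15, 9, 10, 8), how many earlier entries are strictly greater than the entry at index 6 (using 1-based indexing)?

4

The element at index 6 is 9.
Elements before it: 14, 22, 2, 13, 15
Those larger than 9: 14, 22, 13, 15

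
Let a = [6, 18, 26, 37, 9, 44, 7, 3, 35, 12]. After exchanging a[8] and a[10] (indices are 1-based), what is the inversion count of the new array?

Positions 8 and 10 hold 3 and 12; after swapping, the array is [6, 18, 26, 37, 9, 44, 7, 12, 35, 3].
Count, for each position, how many later elements it exceeds:
6 → 3 → 1
18 → 9, 7, 12, 3 → 4
26 → 9, 7, 12, 3 → 4
37 → 9, 7, 12, 35, 3 → 5
9 → 7, 3 → 2
44 → 7, 12, 35, 3 → 4
7 → 3 → 1
12 → 3 → 1
35 → 3 → 1
3 → none → 0
Sum: 1 + 4 + 4 + 5 + 2 + 4 + 1 + 1 + 1 + 0 = 23

There are 23 inversions.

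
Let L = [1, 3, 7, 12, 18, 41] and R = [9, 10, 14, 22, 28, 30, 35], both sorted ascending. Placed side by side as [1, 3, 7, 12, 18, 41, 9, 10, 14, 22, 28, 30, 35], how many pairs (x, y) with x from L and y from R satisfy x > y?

Take each right-half value and tally the left-half values above it:
r = 9: 12, 18, 41 → 3
r = 10: 12, 18, 41 → 3
r = 14: 18, 41 → 2
r = 22: 41 → 1
r = 28: 41 → 1
r = 30: 41 → 1
r = 35: 41 → 1
Cross-inversions: 3 + 3 + 2 + 1 + 1 + 1 + 1 = 12

12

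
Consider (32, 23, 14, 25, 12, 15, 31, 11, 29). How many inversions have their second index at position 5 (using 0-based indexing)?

The element at index 5 is 15.
Elements before it: 32, 23, 14, 25, 12
Those larger than 15: 32, 23, 25

3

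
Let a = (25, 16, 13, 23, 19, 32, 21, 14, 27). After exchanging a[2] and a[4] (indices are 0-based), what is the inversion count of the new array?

17

Positions 2 and 4 hold 13 and 19; after swapping, the array is [25, 16, 19, 23, 13, 32, 21, 14, 27].
For each element, count later entries that are smaller:
25 → 16, 19, 23, 13, 21, 14 → 6
16 → 13, 14 → 2
19 → 13, 14 → 2
23 → 13, 21, 14 → 3
13 → none → 0
32 → 21, 14, 27 → 3
21 → 14 → 1
14 → none → 0
27 → none → 0
Sum: 6 + 2 + 2 + 3 + 0 + 3 + 1 + 0 + 0 = 17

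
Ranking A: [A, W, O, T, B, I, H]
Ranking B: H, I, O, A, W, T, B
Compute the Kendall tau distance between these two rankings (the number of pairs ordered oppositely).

Assign each item its position (1..7) in the first ordering, then rewrite the second ordering as that position sequence:
positions: A→1, W→2, O→3, T→4, B→5, I→6, H→7
second ordering as positions: [7, 6, 3, 1, 2, 4, 5]
Discordant pairs = inversions in this position sequence.
7: 6, 3, 1, 2, 4, 5 → 6
6: 3, 1, 2, 4, 5 → 5
3: 1, 2 → 2
1: 0
2: 0
4: 0
5: 0
Total: 6 + 5 + 2 + 0 + 0 + 0 + 0 = 13

13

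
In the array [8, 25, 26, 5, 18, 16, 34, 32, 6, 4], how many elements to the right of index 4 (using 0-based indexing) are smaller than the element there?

The element at index 4 is 18.
Elements after it: 16, 34, 32, 6, 4
Those smaller than 18: 16, 6, 4

3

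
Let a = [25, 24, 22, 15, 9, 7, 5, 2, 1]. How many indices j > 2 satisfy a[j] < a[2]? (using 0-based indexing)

The element at index 2 is 22.
Elements after it: 15, 9, 7, 5, 2, 1
Those smaller than 22: 15, 9, 7, 5, 2, 1

6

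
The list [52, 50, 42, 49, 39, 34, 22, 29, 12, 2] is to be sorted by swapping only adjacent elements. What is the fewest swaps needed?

43 adjacent swaps

The minimum number of adjacent swaps to sort an array equals its inversion count, since every such swap removes exactly one inversion.
Count inversions — for each element, later elements that are smaller:
52: 50, 42, 49, 39, 34, 22, 29, 12, 2 → 9
50: 42, 49, 39, 34, 22, 29, 12, 2 → 8
42: 39, 34, 22, 29, 12, 2 → 6
49: 39, 34, 22, 29, 12, 2 → 6
39: 34, 22, 29, 12, 2 → 5
34: 22, 29, 12, 2 → 4
22: 12, 2 → 2
29: 12, 2 → 2
12: 2 → 1
2: none → 0
Total inversions: 9 + 8 + 6 + 6 + 5 + 4 + 2 + 2 + 1 + 0 = 43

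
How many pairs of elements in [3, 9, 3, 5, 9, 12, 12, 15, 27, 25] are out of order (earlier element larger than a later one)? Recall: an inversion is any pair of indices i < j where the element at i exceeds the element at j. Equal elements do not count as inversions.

3 out-of-order pairs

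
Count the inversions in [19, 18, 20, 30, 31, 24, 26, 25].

There are 8 inversions.

For each element, count later entries that are smaller:
19 → 18 → 1
18 → none → 0
20 → none → 0
30 → 24, 26, 25 → 3
31 → 24, 26, 25 → 3
24 → none → 0
26 → 25 → 1
25 → none → 0
Sum: 1 + 0 + 0 + 3 + 3 + 0 + 1 + 0 = 8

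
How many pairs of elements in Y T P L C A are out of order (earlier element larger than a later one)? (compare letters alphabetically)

15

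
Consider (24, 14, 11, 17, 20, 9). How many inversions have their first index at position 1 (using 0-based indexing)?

2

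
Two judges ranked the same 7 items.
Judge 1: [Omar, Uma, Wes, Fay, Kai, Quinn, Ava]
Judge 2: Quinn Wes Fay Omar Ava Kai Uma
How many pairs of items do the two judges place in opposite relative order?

12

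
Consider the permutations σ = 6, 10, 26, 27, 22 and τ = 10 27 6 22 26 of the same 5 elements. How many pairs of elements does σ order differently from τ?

Assign each item its position (1..5) in the first ordering, then rewrite the second ordering as that position sequence:
positions: 6→1, 10→2, 26→3, 27→4, 22→5
second ordering as positions: [2, 4, 1, 5, 3]
Discordant pairs = inversions in this position sequence.
2: 1 → 1
4: 1, 3 → 2
1: 0
5: 3 → 1
3: 0
Total: 1 + 2 + 0 + 1 + 0 = 4

4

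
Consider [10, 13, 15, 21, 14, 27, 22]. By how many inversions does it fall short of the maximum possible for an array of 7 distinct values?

18 inversions short

Maximum inversions for 7 distinct elements is C(7, 2) = 7·6/2 = 21.
Current inversions — for each element, count later smaller elements:
10: 0
13: 0
15: 1
21: 1
14: 0
27: 1
22: 0
Current total: 0 + 0 + 1 + 1 + 0 + 1 + 0 = 3
Shortfall: 21 − 3 = 18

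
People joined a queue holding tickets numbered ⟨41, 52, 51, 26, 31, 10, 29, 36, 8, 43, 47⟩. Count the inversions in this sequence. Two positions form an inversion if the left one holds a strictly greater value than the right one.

Sweep left to right; for each value list the smaller values that follow it:
41: 6
52: 9
51: 8
26: 2
31: 3
10: 1
29: 1
36: 1
8: 0
43: 0
47: 0
Sum: 6 + 9 + 8 + 2 + 3 + 1 + 1 + 1 + 0 + 0 + 0 = 31

There are 31 out-of-order pairs.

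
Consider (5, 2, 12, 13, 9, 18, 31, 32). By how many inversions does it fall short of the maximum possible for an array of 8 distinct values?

25 inversions short

Maximum inversions for 8 distinct elements is C(8, 2) = 8·7/2 = 28.
Current inversions — for each element, count later smaller elements:
5: 1
2: 0
12: 1
13: 1
9: 0
18: 0
31: 0
32: 0
Current total: 1 + 0 + 1 + 1 + 0 + 0 + 0 + 0 = 3
Shortfall: 28 − 3 = 25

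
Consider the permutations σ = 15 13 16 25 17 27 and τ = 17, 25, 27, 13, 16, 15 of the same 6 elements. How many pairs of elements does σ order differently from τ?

12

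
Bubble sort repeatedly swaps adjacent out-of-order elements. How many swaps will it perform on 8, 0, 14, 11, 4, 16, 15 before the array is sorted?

Swaps: 6

Minimum adjacent swaps = number of inversions (each swap of adjacent out-of-order elements removes one inversion and no swap can remove more).
Count inversions — for each element, later elements that are smaller:
8: 0, 4 → 2
0: none → 0
14: 11, 4 → 2
11: 4 → 1
4: none → 0
16: 15 → 1
15: none → 0
Total inversions: 2 + 0 + 2 + 1 + 0 + 1 + 0 = 6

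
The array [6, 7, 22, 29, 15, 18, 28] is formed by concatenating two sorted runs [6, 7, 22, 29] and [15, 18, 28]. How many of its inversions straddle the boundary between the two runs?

5

Count, for every r in R, how many entries of L exceed r:
r = 15: 22, 29 → 2
r = 18: 22, 29 → 2
r = 28: 29 → 1
Cross-inversions: 2 + 2 + 1 = 5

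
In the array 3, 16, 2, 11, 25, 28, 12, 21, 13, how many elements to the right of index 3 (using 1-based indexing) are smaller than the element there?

0

The element at index 3 is 2.
Elements after it: 11, 25, 28, 12, 21, 13
None of them are smaller than 2.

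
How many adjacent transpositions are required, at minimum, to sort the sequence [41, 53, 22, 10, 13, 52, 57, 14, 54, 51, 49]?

Each adjacent swap fixes exactly one inversion, so the minimum swap count equals the number of inversions.
Count inversions — for each element, later elements that are smaller:
41: 22, 10, 13, 14 → 4
53: 22, 10, 13, 52, 14, 51, 49 → 7
22: 10, 13, 14 → 3
10: none → 0
13: none → 0
52: 14, 51, 49 → 3
57: 14, 54, 51, 49 → 4
14: none → 0
54: 51, 49 → 2
51: 49 → 1
49: none → 0
Total inversions: 4 + 7 + 3 + 0 + 0 + 3 + 4 + 0 + 2 + 1 + 0 = 24

There are 24 swaps.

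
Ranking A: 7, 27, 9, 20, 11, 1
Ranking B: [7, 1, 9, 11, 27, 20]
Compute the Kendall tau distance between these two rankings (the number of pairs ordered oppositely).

There are 7 discordant pairs.

Assign each item its position (1..6) in the first ordering, then rewrite the second ordering as that position sequence:
positions: 7→1, 27→2, 9→3, 20→4, 11→5, 1→6
second ordering as positions: [1, 6, 3, 5, 2, 4]
Discordant pairs = inversions in this position sequence.
1: 0
6: 3, 5, 2, 4 → 4
3: 2 → 1
5: 2, 4 → 2
2: 0
4: 0
Total: 0 + 4 + 1 + 2 + 0 + 0 = 7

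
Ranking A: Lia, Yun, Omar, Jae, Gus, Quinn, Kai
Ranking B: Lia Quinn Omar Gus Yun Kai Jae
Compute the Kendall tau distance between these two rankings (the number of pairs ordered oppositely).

8

Assign each item its position (1..7) in the first ordering, then rewrite the second ordering as that position sequence:
positions: Lia→1, Yun→2, Omar→3, Jae→4, Gus→5, Quinn→6, Kai→7
second ordering as positions: [1, 6, 3, 5, 2, 7, 4]
Discordant pairs = inversions in this position sequence.
1: 0
6: 3, 5, 2, 4 → 4
3: 2 → 1
5: 2, 4 → 2
2: 0
7: 4 → 1
4: 0
Total: 0 + 4 + 1 + 2 + 0 + 1 + 0 = 8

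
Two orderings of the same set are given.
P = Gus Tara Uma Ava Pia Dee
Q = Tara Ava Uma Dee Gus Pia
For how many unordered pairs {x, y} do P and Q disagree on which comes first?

6

Assign each item its position (1..6) in the first ordering, then rewrite the second ordering as that position sequence:
positions: Gus→1, Tara→2, Uma→3, Ava→4, Pia→5, Dee→6
second ordering as positions: [2, 4, 3, 6, 1, 5]
Discordant pairs = inversions in this position sequence.
2: 1 → 1
4: 3, 1 → 2
3: 1 → 1
6: 1, 5 → 2
1: 0
5: 0
Total: 1 + 2 + 1 + 2 + 0 + 0 = 6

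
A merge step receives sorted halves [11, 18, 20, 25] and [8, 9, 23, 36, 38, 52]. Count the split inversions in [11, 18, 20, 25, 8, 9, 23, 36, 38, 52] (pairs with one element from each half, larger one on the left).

9 split inversions

Take each right-half value and tally the left-half values above it:
r = 8: 11, 18, 20, 25 → 4
r = 9: 11, 18, 20, 25 → 4
r = 23: 25 → 1
r = 36: none → 0
r = 38: none → 0
r = 52: none → 0
Cross-inversions: 4 + 4 + 1 + 0 + 0 + 0 = 9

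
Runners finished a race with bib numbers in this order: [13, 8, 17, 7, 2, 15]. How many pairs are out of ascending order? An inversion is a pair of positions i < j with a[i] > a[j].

Count, for each position, how many later elements it exceeds:
13: 3
8: 2
17: 3
7: 1
2: 0
15: 0
Sum: 3 + 2 + 3 + 1 + 0 + 0 = 9

9 inversions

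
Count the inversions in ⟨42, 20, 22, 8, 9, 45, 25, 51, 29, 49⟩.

Out-of-order pairs: 14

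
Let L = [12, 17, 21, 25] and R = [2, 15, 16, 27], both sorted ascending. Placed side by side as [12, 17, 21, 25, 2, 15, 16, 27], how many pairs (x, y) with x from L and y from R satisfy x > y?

10

Take each right-half value and tally the left-half values above it:
r = 2: 12, 17, 21, 25 → 4
r = 15: 17, 21, 25 → 3
r = 16: 17, 21, 25 → 3
r = 27: none → 0
Cross-inversions: 4 + 3 + 3 + 0 = 10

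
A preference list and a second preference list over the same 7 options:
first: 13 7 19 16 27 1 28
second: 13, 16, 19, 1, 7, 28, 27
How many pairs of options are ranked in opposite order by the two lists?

6 pairs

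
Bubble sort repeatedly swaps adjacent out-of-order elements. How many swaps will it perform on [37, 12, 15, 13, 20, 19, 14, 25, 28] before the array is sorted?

13 adjacent swaps

The minimum number of adjacent swaps to sort an array equals its inversion count, since every such swap removes exactly one inversion.
Count inversions — for each element, later elements that are smaller:
37: 12, 15, 13, 20, 19, 14, 25, 28 → 8
12: none → 0
15: 13, 14 → 2
13: none → 0
20: 19, 14 → 2
19: 14 → 1
14: none → 0
25: none → 0
28: none → 0
Total inversions: 8 + 0 + 2 + 0 + 2 + 1 + 0 + 0 + 0 = 13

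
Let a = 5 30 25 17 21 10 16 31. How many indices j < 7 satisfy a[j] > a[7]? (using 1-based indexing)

The element at index 7 is 16.
Elements before it: 5, 30, 25, 17, 21, 10
Those larger than 16: 30, 25, 17, 21

4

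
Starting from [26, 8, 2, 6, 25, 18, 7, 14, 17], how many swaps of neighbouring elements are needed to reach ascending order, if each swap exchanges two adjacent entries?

18

Each adjacent swap fixes exactly one inversion, so the minimum swap count equals the number of inversions.
Count inversions — for each element, later elements that are smaller:
26: 8, 2, 6, 25, 18, 7, 14, 17 → 8
8: 2, 6, 7 → 3
2: none → 0
6: none → 0
25: 18, 7, 14, 17 → 4
18: 7, 14, 17 → 3
7: none → 0
14: none → 0
17: none → 0
Total inversions: 8 + 3 + 0 + 0 + 4 + 3 + 0 + 0 + 0 = 18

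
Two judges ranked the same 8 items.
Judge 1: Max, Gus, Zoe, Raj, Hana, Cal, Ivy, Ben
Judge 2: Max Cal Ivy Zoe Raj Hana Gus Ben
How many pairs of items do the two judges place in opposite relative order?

11

Assign each item its position (1..8) in the first ordering, then rewrite the second ordering as that position sequence:
positions: Max→1, Gus→2, Zoe→3, Raj→4, Hana→5, Cal→6, Ivy→7, Ben→8
second ordering as positions: [1, 6, 7, 3, 4, 5, 2, 8]
Discordant pairs = inversions in this position sequence.
1: 0
6: 3, 4, 5, 2 → 4
7: 3, 4, 5, 2 → 4
3: 2 → 1
4: 2 → 1
5: 2 → 1
2: 0
8: 0
Total: 0 + 4 + 4 + 1 + 1 + 1 + 0 + 0 = 11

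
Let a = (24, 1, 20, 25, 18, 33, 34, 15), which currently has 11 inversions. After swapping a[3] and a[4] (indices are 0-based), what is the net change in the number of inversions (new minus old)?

Positions 3 and 4 hold 25 and 18; after swapping, the array is [24, 1, 20, 18, 25, 33, 34, 15].
Count, for each position, how many later elements it exceeds:
24: 4
1: 0
20: 2
18: 1
25: 1
33: 1
34: 1
15: 0
Sum: 4 + 0 + 2 + 1 + 1 + 1 + 1 + 0 = 10
Change: 10 − 11 = -1

-1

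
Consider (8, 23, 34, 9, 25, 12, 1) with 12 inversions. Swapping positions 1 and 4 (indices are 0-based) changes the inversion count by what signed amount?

+1

Positions 1 and 4 hold 23 and 25; after swapping, the array is [8, 25, 34, 9, 23, 12, 1].
Sweep left to right; for each value list the smaller values that follow it:
8: 1
25: 4
34: 4
9: 1
23: 2
12: 1
1: 0
Sum: 1 + 4 + 4 + 1 + 2 + 1 + 0 = 13
Change: 13 − 12 = +1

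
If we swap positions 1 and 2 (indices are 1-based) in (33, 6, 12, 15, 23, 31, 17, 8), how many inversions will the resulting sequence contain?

There are 13 inversions.

Positions 1 and 2 hold 33 and 6; after swapping, the array is [6, 33, 12, 15, 23, 31, 17, 8].
For each element, count later entries that are smaller:
6 → none → 0
33 → 12, 15, 23, 31, 17, 8 → 6
12 → 8 → 1
15 → 8 → 1
23 → 17, 8 → 2
31 → 17, 8 → 2
17 → 8 → 1
8 → none → 0
Sum: 0 + 6 + 1 + 1 + 2 + 2 + 1 + 0 = 13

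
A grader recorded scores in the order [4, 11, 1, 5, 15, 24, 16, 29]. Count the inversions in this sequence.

Count, for each position, how many later elements it exceeds:
4 → 1 → 1
11 → 1, 5 → 2
1 → none → 0
5 → none → 0
15 → none → 0
24 → 16 → 1
16 → none → 0
29 → none → 0
Sum: 1 + 2 + 0 + 0 + 0 + 1 + 0 + 0 = 4

4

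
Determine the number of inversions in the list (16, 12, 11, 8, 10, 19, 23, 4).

Element-by-element contributions:
16 → 12, 11, 8, 10, 4 → 5
12 → 11, 8, 10, 4 → 4
11 → 8, 10, 4 → 3
8 → 4 → 1
10 → 4 → 1
19 → 4 → 1
23 → 4 → 1
4 → none → 0
Sum: 5 + 4 + 3 + 1 + 1 + 1 + 1 + 0 = 16

There are 16 out-of-order pairs.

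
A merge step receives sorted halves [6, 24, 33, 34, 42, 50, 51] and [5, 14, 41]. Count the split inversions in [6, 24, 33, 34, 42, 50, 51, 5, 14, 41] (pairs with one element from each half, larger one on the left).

16

Take each right-half value and tally the left-half values above it:
r = 5: 6, 24, 33, 34, 42, 50, 51 → 7
r = 14: 24, 33, 34, 42, 50, 51 → 6
r = 41: 42, 50, 51 → 3
Cross-inversions: 7 + 6 + 3 = 16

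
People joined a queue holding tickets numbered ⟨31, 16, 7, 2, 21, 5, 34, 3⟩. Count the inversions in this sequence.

Element-by-element contributions:
31: 6
16: 4
7: 3
2: 0
21: 2
5: 1
34: 1
3: 0
Sum: 6 + 4 + 3 + 0 + 2 + 1 + 1 + 0 = 17

17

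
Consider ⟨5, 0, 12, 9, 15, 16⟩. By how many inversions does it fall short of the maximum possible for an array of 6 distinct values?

13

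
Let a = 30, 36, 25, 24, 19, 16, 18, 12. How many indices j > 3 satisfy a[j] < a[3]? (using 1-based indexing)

5

The element at index 3 is 25.
Elements after it: 24, 19, 16, 18, 12
Those smaller than 25: 24, 19, 16, 18, 12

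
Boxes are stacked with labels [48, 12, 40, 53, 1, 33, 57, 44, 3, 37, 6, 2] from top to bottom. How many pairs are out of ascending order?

42

Count, for each position, how many later elements it exceeds:
48 → 12, 40, 1, 33, 44, 3, 37, 6, 2 → 9
12 → 1, 3, 6, 2 → 4
40 → 1, 33, 3, 37, 6, 2 → 6
53 → 1, 33, 44, 3, 37, 6, 2 → 7
1 → none → 0
33 → 3, 6, 2 → 3
57 → 44, 3, 37, 6, 2 → 5
44 → 3, 37, 6, 2 → 4
3 → 2 → 1
37 → 6, 2 → 2
6 → 2 → 1
2 → none → 0
Sum: 9 + 4 + 6 + 7 + 0 + 3 + 5 + 4 + 1 + 2 + 1 + 0 = 42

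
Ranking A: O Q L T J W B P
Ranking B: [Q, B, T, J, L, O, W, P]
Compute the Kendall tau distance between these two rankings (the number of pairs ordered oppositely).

Discordant pairs: 11

Assign each item its position (1..8) in the first ordering, then rewrite the second ordering as that position sequence:
positions: O→1, Q→2, L→3, T→4, J→5, W→6, B→7, P→8
second ordering as positions: [2, 7, 4, 5, 3, 1, 6, 8]
Discordant pairs = inversions in this position sequence.
2: 1 → 1
7: 4, 5, 3, 1, 6 → 5
4: 3, 1 → 2
5: 3, 1 → 2
3: 1 → 1
1: 0
6: 0
8: 0
Total: 1 + 5 + 2 + 2 + 1 + 0 + 0 + 0 = 11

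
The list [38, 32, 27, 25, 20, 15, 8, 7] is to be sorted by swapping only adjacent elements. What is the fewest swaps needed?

28

Each adjacent swap fixes exactly one inversion, so the minimum swap count equals the number of inversions.
Count inversions — for each element, later elements that are smaller:
38: 32, 27, 25, 20, 15, 8, 7 → 7
32: 27, 25, 20, 15, 8, 7 → 6
27: 25, 20, 15, 8, 7 → 5
25: 20, 15, 8, 7 → 4
20: 15, 8, 7 → 3
15: 8, 7 → 2
8: 7 → 1
7: none → 0
Total inversions: 7 + 6 + 5 + 4 + 3 + 2 + 1 + 0 = 28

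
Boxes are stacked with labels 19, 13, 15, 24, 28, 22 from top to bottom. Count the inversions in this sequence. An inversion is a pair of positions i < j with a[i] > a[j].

Listing every pair i<j with a[i]>a[j] (using 1-based positions):
(1,2): 19 > 13
(1,3): 19 > 15
(4,6): 24 > 22
(5,6): 28 > 22
That's 4 pairs.

4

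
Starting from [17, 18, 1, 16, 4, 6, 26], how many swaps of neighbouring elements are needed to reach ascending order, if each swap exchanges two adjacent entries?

Minimum adjacent swaps = number of inversions (each swap of adjacent out-of-order elements removes one inversion and no swap can remove more).
Count inversions — for each element, later elements that are smaller:
17: 1, 16, 4, 6 → 4
18: 1, 16, 4, 6 → 4
1: none → 0
16: 4, 6 → 2
4: none → 0
6: none → 0
26: none → 0
Total inversions: 4 + 4 + 0 + 2 + 0 + 0 + 0 = 10

10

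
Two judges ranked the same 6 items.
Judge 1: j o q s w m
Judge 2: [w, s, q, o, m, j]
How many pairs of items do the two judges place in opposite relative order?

Discordant pairs: 11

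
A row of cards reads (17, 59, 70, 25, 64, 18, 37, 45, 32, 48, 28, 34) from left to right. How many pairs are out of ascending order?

34

Sweep left to right; for each value list the smaller values that follow it:
17 → none → 0
59 → 25, 18, 37, 45, 32, 48, 28, 34 → 8
70 → 25, 64, 18, 37, 45, 32, 48, 28, 34 → 9
25 → 18 → 1
64 → 18, 37, 45, 32, 48, 28, 34 → 7
18 → none → 0
37 → 32, 28, 34 → 3
45 → 32, 28, 34 → 3
32 → 28 → 1
48 → 28, 34 → 2
28 → none → 0
34 → none → 0
Sum: 0 + 8 + 9 + 1 + 7 + 0 + 3 + 3 + 1 + 2 + 0 + 0 = 34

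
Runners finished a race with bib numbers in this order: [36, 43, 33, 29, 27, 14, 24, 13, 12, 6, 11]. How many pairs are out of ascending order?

Count, for each position, how many later elements it exceeds:
36: 9
43: 9
33: 8
29: 7
27: 6
14: 4
24: 4
13: 3
12: 2
6: 0
11: 0
Sum: 9 + 9 + 8 + 7 + 6 + 4 + 4 + 3 + 2 + 0 + 0 = 52

There are 52 out-of-order pairs.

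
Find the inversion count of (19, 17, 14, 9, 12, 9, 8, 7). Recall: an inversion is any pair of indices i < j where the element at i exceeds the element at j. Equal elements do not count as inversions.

Count, for each position, how many later elements it exceeds:
19 → 17, 14, 9, 12, 9, 8, 7 → 7
17 → 14, 9, 12, 9, 8, 7 → 6
14 → 9, 12, 9, 8, 7 → 5
9 → 8, 7 → 2
12 → 9, 8, 7 → 3
9 → 8, 7 → 2
8 → 7 → 1
7 → none → 0
Sum: 7 + 6 + 5 + 2 + 3 + 2 + 1 + 0 = 26

26 inversions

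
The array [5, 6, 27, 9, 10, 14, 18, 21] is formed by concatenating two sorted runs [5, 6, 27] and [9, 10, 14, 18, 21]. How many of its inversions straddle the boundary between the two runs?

For each element r of the right run, count left-run elements greater than r:
r = 9: 27 → 1
r = 10: 27 → 1
r = 14: 27 → 1
r = 18: 27 → 1
r = 21: 27 → 1
Cross-inversions: 1 + 1 + 1 + 1 + 1 = 5

5 cross-inversions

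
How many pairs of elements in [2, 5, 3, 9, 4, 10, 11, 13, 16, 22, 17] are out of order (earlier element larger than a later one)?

For each element, count later entries that are smaller:
2: 0
5: 2
3: 0
9: 1
4: 0
10: 0
11: 0
13: 0
16: 0
22: 1
17: 0
Sum: 0 + 2 + 0 + 1 + 0 + 0 + 0 + 0 + 0 + 1 + 0 = 4

4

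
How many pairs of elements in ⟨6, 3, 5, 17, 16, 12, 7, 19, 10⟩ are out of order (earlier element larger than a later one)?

Out-of-order pairs: 12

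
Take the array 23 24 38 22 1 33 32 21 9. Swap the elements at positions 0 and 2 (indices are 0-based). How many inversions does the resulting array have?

Positions 0 and 2 hold 23 and 38; after swapping, the array is [38, 24, 23, 22, 1, 33, 32, 21, 9].
For each element, count later entries that are smaller:
38 → 24, 23, 22, 1, 33, 32, 21, 9 → 8
24 → 23, 22, 1, 21, 9 → 5
23 → 22, 1, 21, 9 → 4
22 → 1, 21, 9 → 3
1 → none → 0
33 → 32, 21, 9 → 3
32 → 21, 9 → 2
21 → 9 → 1
9 → none → 0
Sum: 8 + 5 + 4 + 3 + 0 + 3 + 2 + 1 + 0 = 26

26 inversions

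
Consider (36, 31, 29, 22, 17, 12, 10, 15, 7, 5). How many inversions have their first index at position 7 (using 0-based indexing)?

The element at index 7 is 15.
Elements after it: 7, 5
Those smaller than 15: 7, 5

2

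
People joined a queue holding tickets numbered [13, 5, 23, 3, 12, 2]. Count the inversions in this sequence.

11

Listing every pair i<j with a[i]>a[j] (using 1-based positions):
(1,2): 13 > 5
(1,4): 13 > 3
(1,5): 13 > 12
(1,6): 13 > 2
(2,4): 5 > 3
(2,6): 5 > 2
(3,4): 23 > 3
(3,5): 23 > 12
(3,6): 23 > 2
(4,6): 3 > 2
(5,6): 12 > 2
That's 11 pairs.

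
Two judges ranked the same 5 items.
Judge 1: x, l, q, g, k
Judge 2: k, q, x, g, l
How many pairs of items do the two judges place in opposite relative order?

Assign each item its position (1..5) in the first ordering, then rewrite the second ordering as that position sequence:
positions: x→1, l→2, q→3, g→4, k→5
second ordering as positions: [5, 3, 1, 4, 2]
Discordant pairs = inversions in this position sequence.
5: 3, 1, 4, 2 → 4
3: 1, 2 → 2
1: 0
4: 2 → 1
2: 0
Total: 4 + 2 + 0 + 1 + 0 = 7

7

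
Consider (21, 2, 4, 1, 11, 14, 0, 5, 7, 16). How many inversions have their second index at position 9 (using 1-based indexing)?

The element at index 9 is 7.
Elements before it: 21, 2, 4, 1, 11, 14, 0, 5
Those larger than 7: 21, 11, 14

3 such elements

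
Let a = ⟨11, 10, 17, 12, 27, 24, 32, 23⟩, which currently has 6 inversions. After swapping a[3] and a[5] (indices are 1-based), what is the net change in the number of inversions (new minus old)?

Positions 3 and 5 hold 17 and 27; after swapping, the array is [11, 10, 27, 12, 17, 24, 32, 23].
Count, for each position, how many later elements it exceeds:
11 → 10 → 1
10 → none → 0
27 → 12, 17, 24, 23 → 4
12 → none → 0
17 → none → 0
24 → 23 → 1
32 → 23 → 1
23 → none → 0
Sum: 1 + 0 + 4 + 0 + 0 + 1 + 1 + 0 = 7
Change: 7 − 6 = +1

+1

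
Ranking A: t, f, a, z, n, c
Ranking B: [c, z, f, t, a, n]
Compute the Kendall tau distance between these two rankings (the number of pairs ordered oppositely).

Assign each item its position (1..6) in the first ordering, then rewrite the second ordering as that position sequence:
positions: t→1, f→2, a→3, z→4, n→5, c→6
second ordering as positions: [6, 4, 2, 1, 3, 5]
Discordant pairs = inversions in this position sequence.
6: 4, 2, 1, 3, 5 → 5
4: 2, 1, 3 → 3
2: 1 → 1
1: 0
3: 0
5: 0
Total: 5 + 3 + 1 + 0 + 0 + 0 = 9

There are 9 discordant pairs.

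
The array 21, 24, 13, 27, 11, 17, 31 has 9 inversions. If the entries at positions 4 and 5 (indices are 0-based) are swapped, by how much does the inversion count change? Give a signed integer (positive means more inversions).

Positions 4 and 5 hold 11 and 17; after swapping, the array is [21, 24, 13, 27, 17, 11, 31].
Count, for each position, how many later elements it exceeds:
21 → 13, 17, 11 → 3
24 → 13, 17, 11 → 3
13 → 11 → 1
27 → 17, 11 → 2
17 → 11 → 1
11 → none → 0
31 → none → 0
Sum: 3 + 3 + 1 + 2 + 1 + 0 + 0 = 10
Change: 10 − 9 = +1

+1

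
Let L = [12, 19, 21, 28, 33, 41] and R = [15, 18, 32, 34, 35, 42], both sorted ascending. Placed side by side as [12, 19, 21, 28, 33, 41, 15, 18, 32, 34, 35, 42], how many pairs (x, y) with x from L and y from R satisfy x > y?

14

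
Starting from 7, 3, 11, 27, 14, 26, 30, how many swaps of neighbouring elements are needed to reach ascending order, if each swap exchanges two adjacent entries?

Each adjacent swap fixes exactly one inversion, so the minimum swap count equals the number of inversions.
Count inversions — for each element, later elements that are smaller:
7: 3 → 1
3: none → 0
11: none → 0
27: 14, 26 → 2
14: none → 0
26: none → 0
30: none → 0
Total inversions: 1 + 0 + 0 + 2 + 0 + 0 + 0 = 3

3 swaps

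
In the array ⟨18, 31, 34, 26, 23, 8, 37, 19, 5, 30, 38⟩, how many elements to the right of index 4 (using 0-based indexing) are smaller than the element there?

3

The element at index 4 is 23.
Elements after it: 8, 37, 19, 5, 30, 38
Those smaller than 23: 8, 19, 5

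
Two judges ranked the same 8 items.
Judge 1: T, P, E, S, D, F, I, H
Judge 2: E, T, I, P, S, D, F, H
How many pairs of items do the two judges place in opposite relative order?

6 discordant pairs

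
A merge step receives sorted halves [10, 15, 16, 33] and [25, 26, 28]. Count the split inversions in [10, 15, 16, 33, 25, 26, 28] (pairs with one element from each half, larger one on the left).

3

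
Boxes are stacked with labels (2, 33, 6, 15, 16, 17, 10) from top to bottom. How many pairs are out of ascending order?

8 inversions

Element-by-element contributions:
2 → none → 0
33 → 6, 15, 16, 17, 10 → 5
6 → none → 0
15 → 10 → 1
16 → 10 → 1
17 → 10 → 1
10 → none → 0
Sum: 0 + 5 + 0 + 1 + 1 + 1 + 0 = 8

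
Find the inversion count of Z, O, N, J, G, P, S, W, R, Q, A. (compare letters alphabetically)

Count, for each position, how many later elements it exceeds:
Z → O, N, J, G, P, S, W, R, Q, A → 10
O → N, J, G, A → 4
N → J, G, A → 3
J → G, A → 2
G → A → 1
P → A → 1
S → R, Q, A → 3
W → R, Q, A → 3
R → Q, A → 2
Q → A → 1
A → none → 0
Sum: 10 + 4 + 3 + 2 + 1 + 1 + 3 + 3 + 2 + 1 + 0 = 30

There are 30 inversions.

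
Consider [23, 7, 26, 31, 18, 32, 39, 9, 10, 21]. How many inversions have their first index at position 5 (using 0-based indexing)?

3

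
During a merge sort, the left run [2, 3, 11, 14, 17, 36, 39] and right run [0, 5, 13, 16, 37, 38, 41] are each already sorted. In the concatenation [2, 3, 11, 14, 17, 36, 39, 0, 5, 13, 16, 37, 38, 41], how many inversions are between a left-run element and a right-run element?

For each element r of the right run, count left-run elements greater than r:
r = 0: 2, 3, 11, 14, 17, 36, 39 → 7
r = 5: 11, 14, 17, 36, 39 → 5
r = 13: 14, 17, 36, 39 → 4
r = 16: 17, 36, 39 → 3
r = 37: 39 → 1
r = 38: 39 → 1
r = 41: none → 0
Cross-inversions: 7 + 5 + 4 + 3 + 1 + 1 + 0 = 21

21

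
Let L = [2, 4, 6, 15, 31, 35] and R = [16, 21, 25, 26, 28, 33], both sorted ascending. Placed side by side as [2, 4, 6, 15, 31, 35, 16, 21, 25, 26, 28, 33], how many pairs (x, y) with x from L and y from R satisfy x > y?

11 split inversions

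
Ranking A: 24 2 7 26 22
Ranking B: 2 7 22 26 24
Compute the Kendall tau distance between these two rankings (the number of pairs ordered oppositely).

5

Assign each item its position (1..5) in the first ordering, then rewrite the second ordering as that position sequence:
positions: 24→1, 2→2, 7→3, 26→4, 22→5
second ordering as positions: [2, 3, 5, 4, 1]
Discordant pairs = inversions in this position sequence.
2: 1 → 1
3: 1 → 1
5: 4, 1 → 2
4: 1 → 1
1: 0
Total: 1 + 1 + 2 + 1 + 0 = 5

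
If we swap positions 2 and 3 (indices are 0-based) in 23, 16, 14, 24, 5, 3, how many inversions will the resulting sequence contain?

Positions 2 and 3 hold 14 and 24; after swapping, the array is [23, 16, 24, 14, 5, 3].
Sweep left to right; for each value list the smaller values that follow it:
23 → 16, 14, 5, 3 → 4
16 → 14, 5, 3 → 3
24 → 14, 5, 3 → 3
14 → 5, 3 → 2
5 → 3 → 1
3 → none → 0
Sum: 4 + 3 + 3 + 2 + 1 + 0 = 13

Inversions: 13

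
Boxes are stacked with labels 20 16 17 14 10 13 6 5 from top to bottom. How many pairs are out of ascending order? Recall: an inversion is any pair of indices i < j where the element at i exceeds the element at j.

26

For each element, count later entries that are smaller:
20 → 16, 17, 14, 10, 13, 6, 5 → 7
16 → 14, 10, 13, 6, 5 → 5
17 → 14, 10, 13, 6, 5 → 5
14 → 10, 13, 6, 5 → 4
10 → 6, 5 → 2
13 → 6, 5 → 2
6 → 5 → 1
5 → none → 0
Sum: 7 + 5 + 5 + 4 + 2 + 2 + 1 + 0 = 26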